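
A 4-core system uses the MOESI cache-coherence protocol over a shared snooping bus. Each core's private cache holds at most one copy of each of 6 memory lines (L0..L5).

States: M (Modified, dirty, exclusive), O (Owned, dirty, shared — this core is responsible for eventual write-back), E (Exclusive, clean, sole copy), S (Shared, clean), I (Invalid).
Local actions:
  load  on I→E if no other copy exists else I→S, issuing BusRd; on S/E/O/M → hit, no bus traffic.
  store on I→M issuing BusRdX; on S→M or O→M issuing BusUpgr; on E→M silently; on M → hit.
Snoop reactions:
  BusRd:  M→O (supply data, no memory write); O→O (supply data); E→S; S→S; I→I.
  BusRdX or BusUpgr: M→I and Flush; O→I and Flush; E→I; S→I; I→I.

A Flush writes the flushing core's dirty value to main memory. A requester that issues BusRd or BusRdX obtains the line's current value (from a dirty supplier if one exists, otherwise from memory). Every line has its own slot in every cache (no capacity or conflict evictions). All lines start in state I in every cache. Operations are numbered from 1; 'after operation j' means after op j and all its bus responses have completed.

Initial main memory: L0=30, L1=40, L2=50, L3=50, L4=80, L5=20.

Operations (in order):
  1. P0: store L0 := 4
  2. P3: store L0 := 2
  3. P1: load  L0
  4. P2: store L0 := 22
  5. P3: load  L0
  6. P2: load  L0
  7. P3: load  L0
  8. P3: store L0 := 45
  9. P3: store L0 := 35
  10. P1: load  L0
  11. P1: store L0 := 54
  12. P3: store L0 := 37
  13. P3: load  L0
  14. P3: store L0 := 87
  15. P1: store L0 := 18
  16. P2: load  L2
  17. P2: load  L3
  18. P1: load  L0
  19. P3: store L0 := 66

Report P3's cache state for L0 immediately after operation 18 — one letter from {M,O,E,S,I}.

1. P0: store L0 := 4  bus=[BusRdX]  L0: P0=M P1=I P2=I P3=I  mem[L0]=30
2. P3: store L0 := 2  bus=[BusRdX,Flush]  L0: P0=I P1=I P2=I P3=M  mem[L0]=4
3. P1: load  L0  bus=[BusRd]  L0: P0=I P1=S P2=I P3=O  mem[L0]=4
4. P2: store L0 := 22  bus=[BusRdX,Flush]  L0: P0=I P1=I P2=M P3=I  mem[L0]=2
5. P3: load  L0  bus=[BusRd]  L0: P0=I P1=I P2=O P3=S  mem[L0]=2
6. P2: load  L0  bus=[-]  L0: P0=I P1=I P2=O P3=S  mem[L0]=2
7. P3: load  L0  bus=[-]  L0: P0=I P1=I P2=O P3=S  mem[L0]=2
8. P3: store L0 := 45  bus=[BusUpgr,Flush]  L0: P0=I P1=I P2=I P3=M  mem[L0]=22
9. P3: store L0 := 35  bus=[-]  L0: P0=I P1=I P2=I P3=M  mem[L0]=22
10. P1: load  L0  bus=[BusRd]  L0: P0=I P1=S P2=I P3=O  mem[L0]=22
11. P1: store L0 := 54  bus=[BusUpgr,Flush]  L0: P0=I P1=M P2=I P3=I  mem[L0]=35
12. P3: store L0 := 37  bus=[BusRdX,Flush]  L0: P0=I P1=I P2=I P3=M  mem[L0]=54
13. P3: load  L0  bus=[-]  L0: P0=I P1=I P2=I P3=M  mem[L0]=54
14. P3: store L0 := 87  bus=[-]  L0: P0=I P1=I P2=I P3=M  mem[L0]=54
15. P1: store L0 := 18  bus=[BusRdX,Flush]  L0: P0=I P1=M P2=I P3=I  mem[L0]=87
16. P2: load  L2  bus=[BusRd]  L2: P0=I P1=I P2=E P3=I  mem[L2]=50
17. P2: load  L3  bus=[BusRd]  L3: P0=I P1=I P2=E P3=I  mem[L3]=50
18. P1: load  L0  bus=[-]  L0: P0=I P1=M P2=I P3=I  mem[L0]=87
19. P3: store L0 := 66  bus=[BusRdX,Flush]  L0: P0=I P1=I P2=I P3=M  mem[L0]=18

state = I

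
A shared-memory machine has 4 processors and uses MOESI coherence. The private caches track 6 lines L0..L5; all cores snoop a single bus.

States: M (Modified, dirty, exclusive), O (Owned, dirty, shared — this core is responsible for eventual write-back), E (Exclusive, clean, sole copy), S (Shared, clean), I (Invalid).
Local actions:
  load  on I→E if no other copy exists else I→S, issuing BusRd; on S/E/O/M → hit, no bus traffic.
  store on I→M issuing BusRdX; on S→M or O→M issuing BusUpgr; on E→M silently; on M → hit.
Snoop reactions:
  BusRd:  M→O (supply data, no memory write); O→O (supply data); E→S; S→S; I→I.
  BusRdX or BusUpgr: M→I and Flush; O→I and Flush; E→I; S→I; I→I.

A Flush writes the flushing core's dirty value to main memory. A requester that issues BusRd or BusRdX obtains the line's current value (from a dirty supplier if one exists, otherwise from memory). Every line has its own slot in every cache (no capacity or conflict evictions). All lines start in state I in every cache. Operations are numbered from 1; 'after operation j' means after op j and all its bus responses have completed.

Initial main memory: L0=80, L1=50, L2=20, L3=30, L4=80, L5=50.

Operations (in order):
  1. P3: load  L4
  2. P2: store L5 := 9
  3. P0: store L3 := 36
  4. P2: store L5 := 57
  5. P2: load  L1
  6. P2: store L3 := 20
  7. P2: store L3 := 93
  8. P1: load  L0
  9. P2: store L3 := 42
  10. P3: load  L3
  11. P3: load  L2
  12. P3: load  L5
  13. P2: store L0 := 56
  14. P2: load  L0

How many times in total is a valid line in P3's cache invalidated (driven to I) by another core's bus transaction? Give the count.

invalidations = 0

step 1: P3: load  L4  ⟶  IIIE  (L4)  txn=BusRd  M[L4]=80
step 2: P2: store L5 := 9  ⟶  IIMI  (L5)  txn=BusRdX  M[L5]=50
step 3: P0: store L3 := 36  ⟶  MIII  (L3)  txn=BusRdX  M[L3]=30
step 4: P2: store L5 := 57  ⟶  IIMI  (L5)  txn=∅  M[L5]=50
step 5: P2: load  L1  ⟶  IIEI  (L1)  txn=BusRd  M[L1]=50
step 6: P2: store L3 := 20  ⟶  IIMI  (L3)  txn=BusRdX+Flush  M[L3]=36
step 7: P2: store L3 := 93  ⟶  IIMI  (L3)  txn=∅  M[L3]=36
step 8: P1: load  L0  ⟶  IEII  (L0)  txn=BusRd  M[L0]=80
step 9: P2: store L3 := 42  ⟶  IIMI  (L3)  txn=∅  M[L3]=36
step 10: P3: load  L3  ⟶  IIOS  (L3)  txn=BusRd  M[L3]=36
step 11: P3: load  L2  ⟶  IIIE  (L2)  txn=BusRd  M[L2]=20
step 12: P3: load  L5  ⟶  IIOS  (L5)  txn=BusRd  M[L5]=50
step 13: P2: store L0 := 56  ⟶  IIMI  (L0)  txn=BusRdX  M[L0]=80
step 14: P2: load  L0  ⟶  IIMI  (L0)  txn=∅  M[L0]=80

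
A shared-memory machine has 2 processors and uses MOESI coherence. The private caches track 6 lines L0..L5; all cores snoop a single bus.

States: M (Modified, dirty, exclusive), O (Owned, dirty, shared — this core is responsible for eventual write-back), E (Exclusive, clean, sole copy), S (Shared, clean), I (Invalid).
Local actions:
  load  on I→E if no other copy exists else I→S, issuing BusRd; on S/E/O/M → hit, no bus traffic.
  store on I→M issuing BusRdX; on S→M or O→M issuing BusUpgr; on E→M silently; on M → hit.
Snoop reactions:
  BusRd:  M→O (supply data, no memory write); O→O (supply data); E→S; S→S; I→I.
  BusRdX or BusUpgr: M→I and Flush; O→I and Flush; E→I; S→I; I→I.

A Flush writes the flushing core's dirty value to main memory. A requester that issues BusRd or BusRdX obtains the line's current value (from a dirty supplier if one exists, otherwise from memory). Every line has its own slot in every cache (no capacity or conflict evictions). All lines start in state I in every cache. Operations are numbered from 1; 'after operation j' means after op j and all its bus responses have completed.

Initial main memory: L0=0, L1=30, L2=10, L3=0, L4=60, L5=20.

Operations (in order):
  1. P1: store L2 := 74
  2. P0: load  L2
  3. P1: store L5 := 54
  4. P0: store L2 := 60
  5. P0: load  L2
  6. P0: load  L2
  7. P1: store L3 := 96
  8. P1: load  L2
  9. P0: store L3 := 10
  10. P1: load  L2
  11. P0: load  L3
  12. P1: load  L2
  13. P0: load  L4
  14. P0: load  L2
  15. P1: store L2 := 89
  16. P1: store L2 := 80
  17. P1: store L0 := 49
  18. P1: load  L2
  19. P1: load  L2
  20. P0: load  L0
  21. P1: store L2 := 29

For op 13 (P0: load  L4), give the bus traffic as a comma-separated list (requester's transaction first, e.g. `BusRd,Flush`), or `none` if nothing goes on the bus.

bus = BusRd

[1] P1: store L2 := 74 | P0:I, P1:M(74) | bus: BusRdX
[2] P0: load  L2 | P0:S(74), P1:O(74) | bus: BusRd
[3] P1: store L5 := 54 | P0:I, P1:M(54) | bus: BusRdX
[4] P0: store L2 := 60 | P0:M(60), P1:I | bus: BusUpgr,Flush
[5] P0: load  L2 | P0:M(60), P1:I | bus: none
[6] P0: load  L2 | P0:M(60), P1:I | bus: none
[7] P1: store L3 := 96 | P0:I, P1:M(96) | bus: BusRdX
[8] P1: load  L2 | P0:O(60), P1:S(60) | bus: BusRd
[9] P0: store L3 := 10 | P0:M(10), P1:I | bus: BusRdX,Flush
[10] P1: load  L2 | P0:O(60), P1:S(60) | bus: none
[11] P0: load  L3 | P0:M(10), P1:I | bus: none
[12] P1: load  L2 | P0:O(60), P1:S(60) | bus: none
[13] P0: load  L4 | P0:E(60), P1:I | bus: BusRd
[14] P0: load  L2 | P0:O(60), P1:S(60) | bus: none
[15] P1: store L2 := 89 | P0:I, P1:M(89) | bus: BusUpgr,Flush
[16] P1: store L2 := 80 | P0:I, P1:M(80) | bus: none
[17] P1: store L0 := 49 | P0:I, P1:M(49) | bus: BusRdX
[18] P1: load  L2 | P0:I, P1:M(80) | bus: none
[19] P1: load  L2 | P0:I, P1:M(80) | bus: none
[20] P0: load  L0 | P0:S(49), P1:O(49) | bus: BusRd
[21] P1: store L2 := 29 | P0:I, P1:M(29) | bus: none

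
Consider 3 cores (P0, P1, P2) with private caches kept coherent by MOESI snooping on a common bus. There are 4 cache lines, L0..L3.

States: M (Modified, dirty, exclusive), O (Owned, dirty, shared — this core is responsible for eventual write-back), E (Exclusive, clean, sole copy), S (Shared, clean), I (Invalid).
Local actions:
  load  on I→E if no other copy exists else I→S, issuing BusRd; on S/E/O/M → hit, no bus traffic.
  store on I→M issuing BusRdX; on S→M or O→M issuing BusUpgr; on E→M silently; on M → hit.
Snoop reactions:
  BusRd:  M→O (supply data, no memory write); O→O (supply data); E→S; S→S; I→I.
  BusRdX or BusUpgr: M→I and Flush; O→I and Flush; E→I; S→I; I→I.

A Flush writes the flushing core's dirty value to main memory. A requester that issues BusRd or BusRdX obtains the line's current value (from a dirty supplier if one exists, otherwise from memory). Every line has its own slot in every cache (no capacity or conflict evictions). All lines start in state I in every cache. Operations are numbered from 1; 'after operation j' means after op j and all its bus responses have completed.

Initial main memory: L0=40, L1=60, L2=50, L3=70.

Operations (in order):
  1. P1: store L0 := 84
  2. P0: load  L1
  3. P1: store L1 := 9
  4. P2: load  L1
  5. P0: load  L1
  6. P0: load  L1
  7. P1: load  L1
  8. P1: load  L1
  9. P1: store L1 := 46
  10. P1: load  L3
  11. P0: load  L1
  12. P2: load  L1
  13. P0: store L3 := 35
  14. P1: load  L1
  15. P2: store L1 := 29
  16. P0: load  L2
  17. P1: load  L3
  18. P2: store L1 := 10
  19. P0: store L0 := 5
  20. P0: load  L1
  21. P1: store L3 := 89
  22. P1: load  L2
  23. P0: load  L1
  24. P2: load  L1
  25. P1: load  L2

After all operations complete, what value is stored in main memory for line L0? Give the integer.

memory[L0] = 84

step 1: P1: store L0 := 84  ⟶  IMI  (L0)  txn=BusRdX  M[L0]=40
step 2: P0: load  L1  ⟶  EII  (L1)  txn=BusRd  M[L1]=60
step 3: P1: store L1 := 9  ⟶  IMI  (L1)  txn=BusRdX  M[L1]=60
step 4: P2: load  L1  ⟶  IOS  (L1)  txn=BusRd  M[L1]=60
step 5: P0: load  L1  ⟶  SOS  (L1)  txn=BusRd  M[L1]=60
step 6: P0: load  L1  ⟶  SOS  (L1)  txn=∅  M[L1]=60
step 7: P1: load  L1  ⟶  SOS  (L1)  txn=∅  M[L1]=60
step 8: P1: load  L1  ⟶  SOS  (L1)  txn=∅  M[L1]=60
step 9: P1: store L1 := 46  ⟶  IMI  (L1)  txn=BusUpgr  M[L1]=60
step 10: P1: load  L3  ⟶  IEI  (L3)  txn=BusRd  M[L3]=70
step 11: P0: load  L1  ⟶  SOI  (L1)  txn=BusRd  M[L1]=60
step 12: P2: load  L1  ⟶  SOS  (L1)  txn=BusRd  M[L1]=60
step 13: P0: store L3 := 35  ⟶  MII  (L3)  txn=BusRdX  M[L3]=70
step 14: P1: load  L1  ⟶  SOS  (L1)  txn=∅  M[L1]=60
step 15: P2: store L1 := 29  ⟶  IIM  (L1)  txn=BusUpgr+Flush  M[L1]=46
step 16: P0: load  L2  ⟶  EII  (L2)  txn=BusRd  M[L2]=50
step 17: P1: load  L3  ⟶  OSI  (L3)  txn=BusRd  M[L3]=70
step 18: P2: store L1 := 10  ⟶  IIM  (L1)  txn=∅  M[L1]=46
step 19: P0: store L0 := 5  ⟶  MII  (L0)  txn=BusRdX+Flush  M[L0]=84
step 20: P0: load  L1  ⟶  SIO  (L1)  txn=BusRd  M[L1]=46
step 21: P1: store L3 := 89  ⟶  IMI  (L3)  txn=BusUpgr+Flush  M[L3]=35
step 22: P1: load  L2  ⟶  SSI  (L2)  txn=BusRd  M[L2]=50
step 23: P0: load  L1  ⟶  SIO  (L1)  txn=∅  M[L1]=46
step 24: P2: load  L1  ⟶  SIO  (L1)  txn=∅  M[L1]=46
step 25: P1: load  L2  ⟶  SSI  (L2)  txn=∅  M[L2]=50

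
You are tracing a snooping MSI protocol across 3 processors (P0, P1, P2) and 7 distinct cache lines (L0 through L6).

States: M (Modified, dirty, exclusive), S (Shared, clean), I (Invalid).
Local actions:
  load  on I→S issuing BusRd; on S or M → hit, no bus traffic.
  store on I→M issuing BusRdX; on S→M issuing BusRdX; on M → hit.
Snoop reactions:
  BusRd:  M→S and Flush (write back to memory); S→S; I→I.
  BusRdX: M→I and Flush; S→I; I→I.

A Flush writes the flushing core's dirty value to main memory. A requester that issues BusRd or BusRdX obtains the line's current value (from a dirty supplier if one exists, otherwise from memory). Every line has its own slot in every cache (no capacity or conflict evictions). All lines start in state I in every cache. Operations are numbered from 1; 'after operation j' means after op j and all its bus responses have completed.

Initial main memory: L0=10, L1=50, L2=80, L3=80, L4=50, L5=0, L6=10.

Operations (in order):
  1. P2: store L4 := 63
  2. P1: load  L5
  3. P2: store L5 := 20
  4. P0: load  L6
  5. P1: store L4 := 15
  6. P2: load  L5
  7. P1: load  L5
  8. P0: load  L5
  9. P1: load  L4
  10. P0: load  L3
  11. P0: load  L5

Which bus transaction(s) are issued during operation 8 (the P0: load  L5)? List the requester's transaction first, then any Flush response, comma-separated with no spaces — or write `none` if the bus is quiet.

step 1: P2: store L4 := 63  ⟶  IIM  (L4)  txn=BusRdX  M[L4]=50
step 2: P1: load  L5  ⟶  ISI  (L5)  txn=BusRd  M[L5]=0
step 3: P2: store L5 := 20  ⟶  IIM  (L5)  txn=BusRdX  M[L5]=0
step 4: P0: load  L6  ⟶  SII  (L6)  txn=BusRd  M[L6]=10
step 5: P1: store L4 := 15  ⟶  IMI  (L4)  txn=BusRdX+Flush  M[L4]=63
step 6: P2: load  L5  ⟶  IIM  (L5)  txn=∅  M[L5]=0
step 7: P1: load  L5  ⟶  ISS  (L5)  txn=BusRd+Flush  M[L5]=20
step 8: P0: load  L5  ⟶  SSS  (L5)  txn=BusRd  M[L5]=20
step 9: P1: load  L4  ⟶  IMI  (L4)  txn=∅  M[L4]=63
step 10: P0: load  L3  ⟶  SII  (L3)  txn=BusRd  M[L3]=80
step 11: P0: load  L5  ⟶  SSS  (L5)  txn=∅  M[L5]=20

bus = BusRd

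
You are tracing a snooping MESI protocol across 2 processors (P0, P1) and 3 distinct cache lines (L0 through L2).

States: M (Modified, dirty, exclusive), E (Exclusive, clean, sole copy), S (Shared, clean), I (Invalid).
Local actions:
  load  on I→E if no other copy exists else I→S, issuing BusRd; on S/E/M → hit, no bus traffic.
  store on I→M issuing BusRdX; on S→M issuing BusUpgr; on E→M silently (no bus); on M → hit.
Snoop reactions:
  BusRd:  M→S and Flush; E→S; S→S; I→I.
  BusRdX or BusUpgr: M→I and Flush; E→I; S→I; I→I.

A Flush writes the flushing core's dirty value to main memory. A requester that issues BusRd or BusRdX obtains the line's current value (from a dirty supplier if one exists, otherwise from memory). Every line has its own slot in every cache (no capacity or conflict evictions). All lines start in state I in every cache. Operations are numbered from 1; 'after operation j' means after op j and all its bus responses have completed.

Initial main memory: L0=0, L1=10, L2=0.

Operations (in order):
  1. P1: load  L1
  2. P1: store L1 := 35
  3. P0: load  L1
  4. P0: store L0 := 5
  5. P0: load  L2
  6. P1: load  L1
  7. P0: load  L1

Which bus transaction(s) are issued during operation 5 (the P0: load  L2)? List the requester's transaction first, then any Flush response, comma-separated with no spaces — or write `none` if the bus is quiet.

step 1: P1: load  L1  ⟶  IE  (L1)  txn=BusRd  M[L1]=10
step 2: P1: store L1 := 35  ⟶  IM  (L1)  txn=∅  M[L1]=10
step 3: P0: load  L1  ⟶  SS  (L1)  txn=BusRd+Flush  M[L1]=35
step 4: P0: store L0 := 5  ⟶  MI  (L0)  txn=BusRdX  M[L0]=0
step 5: P0: load  L2  ⟶  EI  (L2)  txn=BusRd  M[L2]=0
step 6: P1: load  L1  ⟶  SS  (L1)  txn=∅  M[L1]=35
step 7: P0: load  L1  ⟶  SS  (L1)  txn=∅  M[L1]=35

bus = BusRd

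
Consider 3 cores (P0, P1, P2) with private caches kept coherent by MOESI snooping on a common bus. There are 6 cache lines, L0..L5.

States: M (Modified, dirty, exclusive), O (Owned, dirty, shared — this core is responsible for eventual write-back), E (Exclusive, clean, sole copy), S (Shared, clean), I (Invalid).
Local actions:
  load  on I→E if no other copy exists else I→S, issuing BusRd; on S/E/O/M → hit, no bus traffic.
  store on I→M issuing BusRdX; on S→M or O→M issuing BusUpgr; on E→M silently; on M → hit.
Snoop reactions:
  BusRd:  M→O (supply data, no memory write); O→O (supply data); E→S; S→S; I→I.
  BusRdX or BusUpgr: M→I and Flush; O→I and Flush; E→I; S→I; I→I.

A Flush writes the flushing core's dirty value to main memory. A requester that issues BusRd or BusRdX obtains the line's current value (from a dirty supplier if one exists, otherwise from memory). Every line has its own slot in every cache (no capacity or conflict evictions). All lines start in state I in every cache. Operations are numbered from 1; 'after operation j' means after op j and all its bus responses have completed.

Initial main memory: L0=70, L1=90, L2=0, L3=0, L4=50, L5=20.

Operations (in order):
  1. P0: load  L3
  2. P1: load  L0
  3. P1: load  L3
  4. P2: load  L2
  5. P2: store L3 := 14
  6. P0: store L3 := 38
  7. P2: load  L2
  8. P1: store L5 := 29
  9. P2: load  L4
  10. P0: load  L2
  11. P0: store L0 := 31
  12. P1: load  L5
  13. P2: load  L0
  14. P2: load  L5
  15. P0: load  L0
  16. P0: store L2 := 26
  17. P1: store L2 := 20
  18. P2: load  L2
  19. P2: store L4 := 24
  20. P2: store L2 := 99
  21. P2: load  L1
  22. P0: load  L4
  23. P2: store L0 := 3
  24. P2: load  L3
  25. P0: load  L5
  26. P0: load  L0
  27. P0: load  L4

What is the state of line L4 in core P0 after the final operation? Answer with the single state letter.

step 1: P0: load  L3  ⟶  EII  (L3)  txn=BusRd  M[L3]=0
step 2: P1: load  L0  ⟶  IEI  (L0)  txn=BusRd  M[L0]=70
step 3: P1: load  L3  ⟶  SSI  (L3)  txn=BusRd  M[L3]=0
step 4: P2: load  L2  ⟶  IIE  (L2)  txn=BusRd  M[L2]=0
step 5: P2: store L3 := 14  ⟶  IIM  (L3)  txn=BusRdX  M[L3]=0
step 6: P0: store L3 := 38  ⟶  MII  (L3)  txn=BusRdX+Flush  M[L3]=14
step 7: P2: load  L2  ⟶  IIE  (L2)  txn=∅  M[L2]=0
step 8: P1: store L5 := 29  ⟶  IMI  (L5)  txn=BusRdX  M[L5]=20
step 9: P2: load  L4  ⟶  IIE  (L4)  txn=BusRd  M[L4]=50
step 10: P0: load  L2  ⟶  SIS  (L2)  txn=BusRd  M[L2]=0
step 11: P0: store L0 := 31  ⟶  MII  (L0)  txn=BusRdX  M[L0]=70
step 12: P1: load  L5  ⟶  IMI  (L5)  txn=∅  M[L5]=20
step 13: P2: load  L0  ⟶  OIS  (L0)  txn=BusRd  M[L0]=70
step 14: P2: load  L5  ⟶  IOS  (L5)  txn=BusRd  M[L5]=20
step 15: P0: load  L0  ⟶  OIS  (L0)  txn=∅  M[L0]=70
step 16: P0: store L2 := 26  ⟶  MII  (L2)  txn=BusUpgr  M[L2]=0
step 17: P1: store L2 := 20  ⟶  IMI  (L2)  txn=BusRdX+Flush  M[L2]=26
step 18: P2: load  L2  ⟶  IOS  (L2)  txn=BusRd  M[L2]=26
step 19: P2: store L4 := 24  ⟶  IIM  (L4)  txn=∅  M[L4]=50
step 20: P2: store L2 := 99  ⟶  IIM  (L2)  txn=BusUpgr+Flush  M[L2]=20
step 21: P2: load  L1  ⟶  IIE  (L1)  txn=BusRd  M[L1]=90
step 22: P0: load  L4  ⟶  SIO  (L4)  txn=BusRd  M[L4]=50
step 23: P2: store L0 := 3  ⟶  IIM  (L0)  txn=BusUpgr+Flush  M[L0]=31
step 24: P2: load  L3  ⟶  OIS  (L3)  txn=BusRd  M[L3]=14
step 25: P0: load  L5  ⟶  SOS  (L5)  txn=BusRd  M[L5]=20
step 26: P0: load  L0  ⟶  SIO  (L0)  txn=BusRd  M[L0]=31
step 27: P0: load  L4  ⟶  SIO  (L4)  txn=∅  M[L4]=50

state = S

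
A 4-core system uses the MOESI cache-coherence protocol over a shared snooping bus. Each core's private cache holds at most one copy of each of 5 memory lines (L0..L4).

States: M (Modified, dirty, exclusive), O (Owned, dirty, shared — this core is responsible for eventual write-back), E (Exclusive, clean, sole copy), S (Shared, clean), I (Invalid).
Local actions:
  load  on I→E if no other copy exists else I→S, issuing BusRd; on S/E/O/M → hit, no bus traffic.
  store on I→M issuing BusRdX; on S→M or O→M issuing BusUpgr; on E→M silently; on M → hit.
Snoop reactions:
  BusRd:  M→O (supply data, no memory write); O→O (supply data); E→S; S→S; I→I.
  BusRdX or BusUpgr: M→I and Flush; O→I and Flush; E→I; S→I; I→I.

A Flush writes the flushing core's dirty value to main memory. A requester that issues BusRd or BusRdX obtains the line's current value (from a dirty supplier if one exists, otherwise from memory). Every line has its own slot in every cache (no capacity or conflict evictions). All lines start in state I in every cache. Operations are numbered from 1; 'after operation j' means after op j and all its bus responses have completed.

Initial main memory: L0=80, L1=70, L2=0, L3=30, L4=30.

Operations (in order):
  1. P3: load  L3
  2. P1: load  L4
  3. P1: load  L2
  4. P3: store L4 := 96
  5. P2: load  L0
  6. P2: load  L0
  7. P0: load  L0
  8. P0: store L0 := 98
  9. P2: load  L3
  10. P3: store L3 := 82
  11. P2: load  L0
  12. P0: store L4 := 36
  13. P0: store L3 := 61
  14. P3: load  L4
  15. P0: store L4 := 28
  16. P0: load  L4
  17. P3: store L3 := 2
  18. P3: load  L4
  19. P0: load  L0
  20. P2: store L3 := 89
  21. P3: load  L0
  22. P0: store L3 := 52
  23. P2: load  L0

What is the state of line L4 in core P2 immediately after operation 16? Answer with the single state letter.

[1] P3: load  L3 | P0:I, P1:I, P2:I, P3:E(30) | bus: BusRd
[2] P1: load  L4 | P0:I, P1:E(30), P2:I, P3:I | bus: BusRd
[3] P1: load  L2 | P0:I, P1:E(0), P2:I, P3:I | bus: BusRd
[4] P3: store L4 := 96 | P0:I, P1:I, P2:I, P3:M(96) | bus: BusRdX
[5] P2: load  L0 | P0:I, P1:I, P2:E(80), P3:I | bus: BusRd
[6] P2: load  L0 | P0:I, P1:I, P2:E(80), P3:I | bus: none
[7] P0: load  L0 | P0:S(80), P1:I, P2:S(80), P3:I | bus: BusRd
[8] P0: store L0 := 98 | P0:M(98), P1:I, P2:I, P3:I | bus: BusUpgr
[9] P2: load  L3 | P0:I, P1:I, P2:S(30), P3:S(30) | bus: BusRd
[10] P3: store L3 := 82 | P0:I, P1:I, P2:I, P3:M(82) | bus: BusUpgr
[11] P2: load  L0 | P0:O(98), P1:I, P2:S(98), P3:I | bus: BusRd
[12] P0: store L4 := 36 | P0:M(36), P1:I, P2:I, P3:I | bus: BusRdX,Flush
[13] P0: store L3 := 61 | P0:M(61), P1:I, P2:I, P3:I | bus: BusRdX,Flush
[14] P3: load  L4 | P0:O(36), P1:I, P2:I, P3:S(36) | bus: BusRd
[15] P0: store L4 := 28 | P0:M(28), P1:I, P2:I, P3:I | bus: BusUpgr
[16] P0: load  L4 | P0:M(28), P1:I, P2:I, P3:I | bus: none
[17] P3: store L3 := 2 | P0:I, P1:I, P2:I, P3:M(2) | bus: BusRdX,Flush
[18] P3: load  L4 | P0:O(28), P1:I, P2:I, P3:S(28) | bus: BusRd
[19] P0: load  L0 | P0:O(98), P1:I, P2:S(98), P3:I | bus: none
[20] P2: store L3 := 89 | P0:I, P1:I, P2:M(89), P3:I | bus: BusRdX,Flush
[21] P3: load  L0 | P0:O(98), P1:I, P2:S(98), P3:S(98) | bus: BusRd
[22] P0: store L3 := 52 | P0:M(52), P1:I, P2:I, P3:I | bus: BusRdX,Flush
[23] P2: load  L0 | P0:O(98), P1:I, P2:S(98), P3:S(98) | bus: none

state = I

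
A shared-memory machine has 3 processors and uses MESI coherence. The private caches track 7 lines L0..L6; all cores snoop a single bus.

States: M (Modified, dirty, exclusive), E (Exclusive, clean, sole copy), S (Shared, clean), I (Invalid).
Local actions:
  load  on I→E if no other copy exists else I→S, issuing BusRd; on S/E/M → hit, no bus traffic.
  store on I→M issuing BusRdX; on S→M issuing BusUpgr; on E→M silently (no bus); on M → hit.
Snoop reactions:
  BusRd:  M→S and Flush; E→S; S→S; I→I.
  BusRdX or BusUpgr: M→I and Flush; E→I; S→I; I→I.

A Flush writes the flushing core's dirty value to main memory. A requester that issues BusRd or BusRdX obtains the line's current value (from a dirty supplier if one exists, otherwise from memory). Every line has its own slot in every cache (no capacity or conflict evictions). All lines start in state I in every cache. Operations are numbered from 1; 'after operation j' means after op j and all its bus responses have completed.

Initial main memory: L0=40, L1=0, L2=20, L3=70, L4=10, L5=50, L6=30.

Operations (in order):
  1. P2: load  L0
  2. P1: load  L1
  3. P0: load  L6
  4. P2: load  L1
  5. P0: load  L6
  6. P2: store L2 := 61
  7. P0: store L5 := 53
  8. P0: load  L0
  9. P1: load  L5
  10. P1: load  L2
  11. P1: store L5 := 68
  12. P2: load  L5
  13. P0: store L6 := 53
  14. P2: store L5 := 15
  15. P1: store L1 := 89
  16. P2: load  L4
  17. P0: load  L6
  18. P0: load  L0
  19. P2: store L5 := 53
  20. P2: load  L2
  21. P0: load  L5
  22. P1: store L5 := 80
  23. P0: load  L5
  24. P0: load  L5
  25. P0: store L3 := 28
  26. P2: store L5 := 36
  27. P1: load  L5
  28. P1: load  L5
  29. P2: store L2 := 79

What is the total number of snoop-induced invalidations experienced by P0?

  op1 P2: load  L0 → I/I/E on L0; bus BusRd; mem=40
  op2 P1: load  L1 → I/E/I on L1; bus BusRd; mem=0
  op3 P0: load  L6 → E/I/I on L6; bus BusRd; mem=30
  op4 P2: load  L1 → I/S/S on L1; bus BusRd; mem=0
  op5 P0: load  L6 → E/I/I on L6; bus (none); mem=30
  op6 P2: store L2 := 61 → I/I/M on L2; bus BusRdX; mem=20
  op7 P0: store L5 := 53 → M/I/I on L5; bus BusRdX; mem=50
  op8 P0: load  L0 → S/I/S on L0; bus BusRd; mem=40
  op9 P1: load  L5 → S/S/I on L5; bus BusRd Flush; mem=53
  op10 P1: load  L2 → I/S/S on L2; bus BusRd Flush; mem=61
  op11 P1: store L5 := 68 → I/M/I on L5; bus BusUpgr; mem=53
  op12 P2: load  L5 → I/S/S on L5; bus BusRd Flush; mem=68
  op13 P0: store L6 := 53 → M/I/I on L6; bus (none); mem=30
  op14 P2: store L5 := 15 → I/I/M on L5; bus BusUpgr; mem=68
  op15 P1: store L1 := 89 → I/M/I on L1; bus BusUpgr; mem=0
  op16 P2: load  L4 → I/I/E on L4; bus BusRd; mem=10
  op17 P0: load  L6 → M/I/I on L6; bus (none); mem=30
  op18 P0: load  L0 → S/I/S on L0; bus (none); mem=40
  op19 P2: store L5 := 53 → I/I/M on L5; bus (none); mem=68
  op20 P2: load  L2 → I/S/S on L2; bus (none); mem=61
  op21 P0: load  L5 → S/I/S on L5; bus BusRd Flush; mem=53
  op22 P1: store L5 := 80 → I/M/I on L5; bus BusRdX; mem=53
  op23 P0: load  L5 → S/S/I on L5; bus BusRd Flush; mem=80
  op24 P0: load  L5 → S/S/I on L5; bus (none); mem=80
  op25 P0: store L3 := 28 → M/I/I on L3; bus BusRdX; mem=70
  op26 P2: store L5 := 36 → I/I/M on L5; bus BusRdX; mem=80
  op27 P1: load  L5 → I/S/S on L5; bus BusRd Flush; mem=36
  op28 P1: load  L5 → I/S/S on L5; bus (none); mem=36
  op29 P2: store L2 := 79 → I/I/M on L2; bus BusUpgr; mem=61

invalidations = 3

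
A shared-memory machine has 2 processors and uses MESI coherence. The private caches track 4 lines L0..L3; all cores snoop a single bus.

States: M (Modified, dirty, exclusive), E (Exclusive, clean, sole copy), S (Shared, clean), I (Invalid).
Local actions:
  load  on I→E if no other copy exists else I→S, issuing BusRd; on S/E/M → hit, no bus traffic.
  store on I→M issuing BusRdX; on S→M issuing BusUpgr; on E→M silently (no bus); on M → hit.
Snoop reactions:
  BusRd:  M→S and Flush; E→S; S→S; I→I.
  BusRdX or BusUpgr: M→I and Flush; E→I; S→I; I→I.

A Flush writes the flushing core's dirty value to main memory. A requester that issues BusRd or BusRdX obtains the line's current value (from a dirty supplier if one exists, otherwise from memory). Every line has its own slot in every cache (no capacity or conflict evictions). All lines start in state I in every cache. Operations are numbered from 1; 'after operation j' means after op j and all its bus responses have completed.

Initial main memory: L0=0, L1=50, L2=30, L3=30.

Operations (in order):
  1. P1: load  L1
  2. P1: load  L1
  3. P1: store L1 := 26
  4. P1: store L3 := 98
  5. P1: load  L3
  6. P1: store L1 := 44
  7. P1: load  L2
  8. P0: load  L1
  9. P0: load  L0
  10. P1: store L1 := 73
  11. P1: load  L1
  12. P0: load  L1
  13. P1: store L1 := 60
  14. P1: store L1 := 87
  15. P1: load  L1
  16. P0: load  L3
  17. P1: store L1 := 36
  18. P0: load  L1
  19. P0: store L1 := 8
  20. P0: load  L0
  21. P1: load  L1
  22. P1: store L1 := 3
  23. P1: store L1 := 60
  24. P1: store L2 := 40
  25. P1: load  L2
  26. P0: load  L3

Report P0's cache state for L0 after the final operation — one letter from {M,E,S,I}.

step 1: P1: load  L1  ⟶  IE  (L1)  txn=BusRd  M[L1]=50
step 2: P1: load  L1  ⟶  IE  (L1)  txn=∅  M[L1]=50
step 3: P1: store L1 := 26  ⟶  IM  (L1)  txn=∅  M[L1]=50
step 4: P1: store L3 := 98  ⟶  IM  (L3)  txn=BusRdX  M[L3]=30
step 5: P1: load  L3  ⟶  IM  (L3)  txn=∅  M[L3]=30
step 6: P1: store L1 := 44  ⟶  IM  (L1)  txn=∅  M[L1]=50
step 7: P1: load  L2  ⟶  IE  (L2)  txn=BusRd  M[L2]=30
step 8: P0: load  L1  ⟶  SS  (L1)  txn=BusRd+Flush  M[L1]=44
step 9: P0: load  L0  ⟶  EI  (L0)  txn=BusRd  M[L0]=0
step 10: P1: store L1 := 73  ⟶  IM  (L1)  txn=BusUpgr  M[L1]=44
step 11: P1: load  L1  ⟶  IM  (L1)  txn=∅  M[L1]=44
step 12: P0: load  L1  ⟶  SS  (L1)  txn=BusRd+Flush  M[L1]=73
step 13: P1: store L1 := 60  ⟶  IM  (L1)  txn=BusUpgr  M[L1]=73
step 14: P1: store L1 := 87  ⟶  IM  (L1)  txn=∅  M[L1]=73
step 15: P1: load  L1  ⟶  IM  (L1)  txn=∅  M[L1]=73
step 16: P0: load  L3  ⟶  SS  (L3)  txn=BusRd+Flush  M[L3]=98
step 17: P1: store L1 := 36  ⟶  IM  (L1)  txn=∅  M[L1]=73
step 18: P0: load  L1  ⟶  SS  (L1)  txn=BusRd+Flush  M[L1]=36
step 19: P0: store L1 := 8  ⟶  MI  (L1)  txn=BusUpgr  M[L1]=36
step 20: P0: load  L0  ⟶  EI  (L0)  txn=∅  M[L0]=0
step 21: P1: load  L1  ⟶  SS  (L1)  txn=BusRd+Flush  M[L1]=8
step 22: P1: store L1 := 3  ⟶  IM  (L1)  txn=BusUpgr  M[L1]=8
step 23: P1: store L1 := 60  ⟶  IM  (L1)  txn=∅  M[L1]=8
step 24: P1: store L2 := 40  ⟶  IM  (L2)  txn=∅  M[L2]=30
step 25: P1: load  L2  ⟶  IM  (L2)  txn=∅  M[L2]=30
step 26: P0: load  L3  ⟶  SS  (L3)  txn=∅  M[L3]=98

state = E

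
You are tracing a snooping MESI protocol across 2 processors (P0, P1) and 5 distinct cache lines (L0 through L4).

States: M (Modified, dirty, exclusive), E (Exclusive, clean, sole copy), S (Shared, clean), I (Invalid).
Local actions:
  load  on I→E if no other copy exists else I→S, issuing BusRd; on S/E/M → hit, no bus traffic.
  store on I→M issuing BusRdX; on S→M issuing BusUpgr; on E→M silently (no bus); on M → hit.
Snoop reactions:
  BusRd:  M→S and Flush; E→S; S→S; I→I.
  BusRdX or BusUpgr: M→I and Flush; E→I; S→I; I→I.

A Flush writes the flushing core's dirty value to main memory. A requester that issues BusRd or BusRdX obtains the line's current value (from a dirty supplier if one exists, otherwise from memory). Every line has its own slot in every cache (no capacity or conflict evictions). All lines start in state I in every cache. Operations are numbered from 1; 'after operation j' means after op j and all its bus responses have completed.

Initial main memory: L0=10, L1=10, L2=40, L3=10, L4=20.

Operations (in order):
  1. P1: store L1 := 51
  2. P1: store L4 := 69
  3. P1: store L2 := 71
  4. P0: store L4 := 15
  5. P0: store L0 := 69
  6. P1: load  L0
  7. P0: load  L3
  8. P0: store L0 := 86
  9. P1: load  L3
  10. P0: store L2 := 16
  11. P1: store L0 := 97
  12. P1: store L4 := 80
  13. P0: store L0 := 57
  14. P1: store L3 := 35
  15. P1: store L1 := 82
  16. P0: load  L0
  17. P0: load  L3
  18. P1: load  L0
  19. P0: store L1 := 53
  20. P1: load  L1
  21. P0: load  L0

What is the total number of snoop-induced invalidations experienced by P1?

step 1: P1: store L1 := 51  ⟶  IM  (L1)  txn=BusRdX  M[L1]=10
step 2: P1: store L4 := 69  ⟶  IM  (L4)  txn=BusRdX  M[L4]=20
step 3: P1: store L2 := 71  ⟶  IM  (L2)  txn=BusRdX  M[L2]=40
step 4: P0: store L4 := 15  ⟶  MI  (L4)  txn=BusRdX+Flush  M[L4]=69
step 5: P0: store L0 := 69  ⟶  MI  (L0)  txn=BusRdX  M[L0]=10
step 6: P1: load  L0  ⟶  SS  (L0)  txn=BusRd+Flush  M[L0]=69
step 7: P0: load  L3  ⟶  EI  (L3)  txn=BusRd  M[L3]=10
step 8: P0: store L0 := 86  ⟶  MI  (L0)  txn=BusUpgr  M[L0]=69
step 9: P1: load  L3  ⟶  SS  (L3)  txn=BusRd  M[L3]=10
step 10: P0: store L2 := 16  ⟶  MI  (L2)  txn=BusRdX+Flush  M[L2]=71
step 11: P1: store L0 := 97  ⟶  IM  (L0)  txn=BusRdX+Flush  M[L0]=86
step 12: P1: store L4 := 80  ⟶  IM  (L4)  txn=BusRdX+Flush  M[L4]=15
step 13: P0: store L0 := 57  ⟶  MI  (L0)  txn=BusRdX+Flush  M[L0]=97
step 14: P1: store L3 := 35  ⟶  IM  (L3)  txn=BusUpgr  M[L3]=10
step 15: P1: store L1 := 82  ⟶  IM  (L1)  txn=∅  M[L1]=10
step 16: P0: load  L0  ⟶  MI  (L0)  txn=∅  M[L0]=97
step 17: P0: load  L3  ⟶  SS  (L3)  txn=BusRd+Flush  M[L3]=35
step 18: P1: load  L0  ⟶  SS  (L0)  txn=BusRd+Flush  M[L0]=57
step 19: P0: store L1 := 53  ⟶  MI  (L1)  txn=BusRdX+Flush  M[L1]=82
step 20: P1: load  L1  ⟶  SS  (L1)  txn=BusRd+Flush  M[L1]=53
step 21: P0: load  L0  ⟶  SS  (L0)  txn=∅  M[L0]=57

invalidations = 5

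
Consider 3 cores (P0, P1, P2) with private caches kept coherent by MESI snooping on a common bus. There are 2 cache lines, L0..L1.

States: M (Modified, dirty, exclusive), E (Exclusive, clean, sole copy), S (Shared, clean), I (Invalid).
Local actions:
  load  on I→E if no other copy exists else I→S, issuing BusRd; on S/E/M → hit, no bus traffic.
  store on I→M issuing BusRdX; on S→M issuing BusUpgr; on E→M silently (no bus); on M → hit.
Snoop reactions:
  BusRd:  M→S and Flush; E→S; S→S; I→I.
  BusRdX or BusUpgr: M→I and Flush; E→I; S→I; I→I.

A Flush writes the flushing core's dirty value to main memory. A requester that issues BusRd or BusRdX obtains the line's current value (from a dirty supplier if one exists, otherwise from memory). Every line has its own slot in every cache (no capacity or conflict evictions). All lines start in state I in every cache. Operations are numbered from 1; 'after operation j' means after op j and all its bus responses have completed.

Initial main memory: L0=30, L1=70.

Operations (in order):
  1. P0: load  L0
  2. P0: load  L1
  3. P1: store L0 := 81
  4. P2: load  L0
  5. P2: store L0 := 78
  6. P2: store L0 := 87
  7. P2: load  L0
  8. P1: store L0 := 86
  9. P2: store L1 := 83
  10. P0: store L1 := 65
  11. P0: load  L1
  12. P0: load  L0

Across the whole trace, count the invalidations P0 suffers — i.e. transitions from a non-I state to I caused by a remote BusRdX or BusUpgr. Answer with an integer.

  op1 P0: load  L0 → E/I/I on L0; bus BusRd; mem=30
  op2 P0: load  L1 → E/I/I on L1; bus BusRd; mem=70
  op3 P1: store L0 := 81 → I/M/I on L0; bus BusRdX; mem=30
  op4 P2: load  L0 → I/S/S on L0; bus BusRd Flush; mem=81
  op5 P2: store L0 := 78 → I/I/M on L0; bus BusUpgr; mem=81
  op6 P2: store L0 := 87 → I/I/M on L0; bus (none); mem=81
  op7 P2: load  L0 → I/I/M on L0; bus (none); mem=81
  op8 P1: store L0 := 86 → I/M/I on L0; bus BusRdX Flush; mem=87
  op9 P2: store L1 := 83 → I/I/M on L1; bus BusRdX; mem=70
  op10 P0: store L1 := 65 → M/I/I on L1; bus BusRdX Flush; mem=83
  op11 P0: load  L1 → M/I/I on L1; bus (none); mem=83
  op12 P0: load  L0 → S/S/I on L0; bus BusRd Flush; mem=86

invalidations = 2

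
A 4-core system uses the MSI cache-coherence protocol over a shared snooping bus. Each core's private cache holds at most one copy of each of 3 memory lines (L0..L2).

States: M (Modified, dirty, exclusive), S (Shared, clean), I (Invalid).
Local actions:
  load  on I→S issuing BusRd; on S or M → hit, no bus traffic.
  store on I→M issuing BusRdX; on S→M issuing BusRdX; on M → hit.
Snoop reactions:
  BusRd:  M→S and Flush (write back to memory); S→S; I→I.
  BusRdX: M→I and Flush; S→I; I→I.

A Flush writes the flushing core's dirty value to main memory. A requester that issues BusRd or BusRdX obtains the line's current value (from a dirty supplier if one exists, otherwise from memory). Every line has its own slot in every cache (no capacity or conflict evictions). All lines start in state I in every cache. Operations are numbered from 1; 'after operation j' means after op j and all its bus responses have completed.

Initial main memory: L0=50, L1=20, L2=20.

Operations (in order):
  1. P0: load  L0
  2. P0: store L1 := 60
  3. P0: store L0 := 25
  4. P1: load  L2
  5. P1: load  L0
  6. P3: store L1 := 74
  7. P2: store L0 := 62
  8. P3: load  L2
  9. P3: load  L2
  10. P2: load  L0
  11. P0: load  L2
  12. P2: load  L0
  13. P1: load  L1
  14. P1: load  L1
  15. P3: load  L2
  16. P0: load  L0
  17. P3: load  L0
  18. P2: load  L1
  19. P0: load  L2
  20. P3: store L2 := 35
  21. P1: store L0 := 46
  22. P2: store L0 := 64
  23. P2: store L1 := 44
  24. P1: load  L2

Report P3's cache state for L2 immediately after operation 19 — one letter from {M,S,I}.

state = S

step 1: P0: load  L0  ⟶  SIII  (L0)  txn=BusRd  M[L0]=50
step 2: P0: store L1 := 60  ⟶  MIII  (L1)  txn=BusRdX  M[L1]=20
step 3: P0: store L0 := 25  ⟶  MIII  (L0)  txn=BusRdX  M[L0]=50
step 4: P1: load  L2  ⟶  ISII  (L2)  txn=BusRd  M[L2]=20
step 5: P1: load  L0  ⟶  SSII  (L0)  txn=BusRd+Flush  M[L0]=25
step 6: P3: store L1 := 74  ⟶  IIIM  (L1)  txn=BusRdX+Flush  M[L1]=60
step 7: P2: store L0 := 62  ⟶  IIMI  (L0)  txn=BusRdX  M[L0]=25
step 8: P3: load  L2  ⟶  ISIS  (L2)  txn=BusRd  M[L2]=20
step 9: P3: load  L2  ⟶  ISIS  (L2)  txn=∅  M[L2]=20
step 10: P2: load  L0  ⟶  IIMI  (L0)  txn=∅  M[L0]=25
step 11: P0: load  L2  ⟶  SSIS  (L2)  txn=BusRd  M[L2]=20
step 12: P2: load  L0  ⟶  IIMI  (L0)  txn=∅  M[L0]=25
step 13: P1: load  L1  ⟶  ISIS  (L1)  txn=BusRd+Flush  M[L1]=74
step 14: P1: load  L1  ⟶  ISIS  (L1)  txn=∅  M[L1]=74
step 15: P3: load  L2  ⟶  SSIS  (L2)  txn=∅  M[L2]=20
step 16: P0: load  L0  ⟶  SISI  (L0)  txn=BusRd+Flush  M[L0]=62
step 17: P3: load  L0  ⟶  SISS  (L0)  txn=BusRd  M[L0]=62
step 18: P2: load  L1  ⟶  ISSS  (L1)  txn=BusRd  M[L1]=74
step 19: P0: load  L2  ⟶  SSIS  (L2)  txn=∅  M[L2]=20
step 20: P3: store L2 := 35  ⟶  IIIM  (L2)  txn=BusRdX  M[L2]=20
step 21: P1: store L0 := 46  ⟶  IMII  (L0)  txn=BusRdX  M[L0]=62
step 22: P2: store L0 := 64  ⟶  IIMI  (L0)  txn=BusRdX+Flush  M[L0]=46
step 23: P2: store L1 := 44  ⟶  IIMI  (L1)  txn=BusRdX  M[L1]=74
step 24: P1: load  L2  ⟶  ISIS  (L2)  txn=BusRd+Flush  M[L2]=35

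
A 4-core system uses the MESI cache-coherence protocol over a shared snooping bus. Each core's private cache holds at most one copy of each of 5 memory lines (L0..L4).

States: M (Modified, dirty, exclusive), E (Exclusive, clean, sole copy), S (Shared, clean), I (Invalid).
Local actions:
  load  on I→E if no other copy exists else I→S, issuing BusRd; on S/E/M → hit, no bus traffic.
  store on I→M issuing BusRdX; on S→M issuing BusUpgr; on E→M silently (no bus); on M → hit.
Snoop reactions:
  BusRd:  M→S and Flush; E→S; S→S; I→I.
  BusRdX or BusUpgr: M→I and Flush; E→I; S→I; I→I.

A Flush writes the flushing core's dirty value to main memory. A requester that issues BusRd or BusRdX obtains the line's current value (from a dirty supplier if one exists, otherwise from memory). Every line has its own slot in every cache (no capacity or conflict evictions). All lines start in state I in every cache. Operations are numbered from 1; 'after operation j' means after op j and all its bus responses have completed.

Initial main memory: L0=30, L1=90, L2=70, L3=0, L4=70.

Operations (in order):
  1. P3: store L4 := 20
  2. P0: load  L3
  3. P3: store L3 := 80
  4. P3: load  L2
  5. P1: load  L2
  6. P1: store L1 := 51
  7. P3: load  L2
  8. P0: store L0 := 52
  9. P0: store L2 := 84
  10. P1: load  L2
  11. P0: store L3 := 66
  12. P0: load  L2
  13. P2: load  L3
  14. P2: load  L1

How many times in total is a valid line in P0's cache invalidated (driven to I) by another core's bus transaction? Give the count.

1. P3: store L4 := 20  bus=[BusRdX]  L4: P0=I P1=I P2=I P3=M  mem[L4]=70
2. P0: load  L3  bus=[BusRd]  L3: P0=E P1=I P2=I P3=I  mem[L3]=0
3. P3: store L3 := 80  bus=[BusRdX]  L3: P0=I P1=I P2=I P3=M  mem[L3]=0
4. P3: load  L2  bus=[BusRd]  L2: P0=I P1=I P2=I P3=E  mem[L2]=70
5. P1: load  L2  bus=[BusRd]  L2: P0=I P1=S P2=I P3=S  mem[L2]=70
6. P1: store L1 := 51  bus=[BusRdX]  L1: P0=I P1=M P2=I P3=I  mem[L1]=90
7. P3: load  L2  bus=[-]  L2: P0=I P1=S P2=I P3=S  mem[L2]=70
8. P0: store L0 := 52  bus=[BusRdX]  L0: P0=M P1=I P2=I P3=I  mem[L0]=30
9. P0: store L2 := 84  bus=[BusRdX]  L2: P0=M P1=I P2=I P3=I  mem[L2]=70
10. P1: load  L2  bus=[BusRd,Flush]  L2: P0=S P1=S P2=I P3=I  mem[L2]=84
11. P0: store L3 := 66  bus=[BusRdX,Flush]  L3: P0=M P1=I P2=I P3=I  mem[L3]=80
12. P0: load  L2  bus=[-]  L2: P0=S P1=S P2=I P3=I  mem[L2]=84
13. P2: load  L3  bus=[BusRd,Flush]  L3: P0=S P1=I P2=S P3=I  mem[L3]=66
14. P2: load  L1  bus=[BusRd,Flush]  L1: P0=I P1=S P2=S P3=I  mem[L1]=51

invalidations = 1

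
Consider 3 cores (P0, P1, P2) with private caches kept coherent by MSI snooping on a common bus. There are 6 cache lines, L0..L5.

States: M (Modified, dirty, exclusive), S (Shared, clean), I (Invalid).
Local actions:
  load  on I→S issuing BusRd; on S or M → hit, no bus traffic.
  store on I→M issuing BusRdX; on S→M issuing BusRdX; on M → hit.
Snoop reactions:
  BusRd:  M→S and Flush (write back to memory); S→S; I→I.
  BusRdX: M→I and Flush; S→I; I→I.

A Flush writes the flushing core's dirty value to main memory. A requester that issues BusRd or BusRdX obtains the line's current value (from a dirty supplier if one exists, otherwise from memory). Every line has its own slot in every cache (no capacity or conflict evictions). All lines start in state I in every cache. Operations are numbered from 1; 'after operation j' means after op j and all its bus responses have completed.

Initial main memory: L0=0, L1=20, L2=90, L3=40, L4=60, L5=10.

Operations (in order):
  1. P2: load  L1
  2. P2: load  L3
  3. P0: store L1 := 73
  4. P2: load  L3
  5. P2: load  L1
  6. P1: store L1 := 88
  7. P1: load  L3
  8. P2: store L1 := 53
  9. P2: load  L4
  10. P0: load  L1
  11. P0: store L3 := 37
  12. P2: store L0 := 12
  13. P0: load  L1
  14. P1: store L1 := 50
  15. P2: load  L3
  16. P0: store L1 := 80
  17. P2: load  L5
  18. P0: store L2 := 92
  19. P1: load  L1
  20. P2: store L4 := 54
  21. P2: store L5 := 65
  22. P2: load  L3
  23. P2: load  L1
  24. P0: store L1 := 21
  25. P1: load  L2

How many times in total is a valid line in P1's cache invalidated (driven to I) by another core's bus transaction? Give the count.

step 1: P2: load  L1  ⟶  IIS  (L1)  txn=BusRd  M[L1]=20
step 2: P2: load  L3  ⟶  IIS  (L3)  txn=BusRd  M[L3]=40
step 3: P0: store L1 := 73  ⟶  MII  (L1)  txn=BusRdX  M[L1]=20
step 4: P2: load  L3  ⟶  IIS  (L3)  txn=∅  M[L3]=40
step 5: P2: load  L1  ⟶  SIS  (L1)  txn=BusRd+Flush  M[L1]=73
step 6: P1: store L1 := 88  ⟶  IMI  (L1)  txn=BusRdX  M[L1]=73
step 7: P1: load  L3  ⟶  ISS  (L3)  txn=BusRd  M[L3]=40
step 8: P2: store L1 := 53  ⟶  IIM  (L1)  txn=BusRdX+Flush  M[L1]=88
step 9: P2: load  L4  ⟶  IIS  (L4)  txn=BusRd  M[L4]=60
step 10: P0: load  L1  ⟶  SIS  (L1)  txn=BusRd+Flush  M[L1]=53
step 11: P0: store L3 := 37  ⟶  MII  (L3)  txn=BusRdX  M[L3]=40
step 12: P2: store L0 := 12  ⟶  IIM  (L0)  txn=BusRdX  M[L0]=0
step 13: P0: load  L1  ⟶  SIS  (L1)  txn=∅  M[L1]=53
step 14: P1: store L1 := 50  ⟶  IMI  (L1)  txn=BusRdX  M[L1]=53
step 15: P2: load  L3  ⟶  SIS  (L3)  txn=BusRd+Flush  M[L3]=37
step 16: P0: store L1 := 80  ⟶  MII  (L1)  txn=BusRdX+Flush  M[L1]=50
step 17: P2: load  L5  ⟶  IIS  (L5)  txn=BusRd  M[L5]=10
step 18: P0: store L2 := 92  ⟶  MII  (L2)  txn=BusRdX  M[L2]=90
step 19: P1: load  L1  ⟶  SSI  (L1)  txn=BusRd+Flush  M[L1]=80
step 20: P2: store L4 := 54  ⟶  IIM  (L4)  txn=BusRdX  M[L4]=60
step 21: P2: store L5 := 65  ⟶  IIM  (L5)  txn=BusRdX  M[L5]=10
step 22: P2: load  L3  ⟶  SIS  (L3)  txn=∅  M[L3]=37
step 23: P2: load  L1  ⟶  SSS  (L1)  txn=BusRd  M[L1]=80
step 24: P0: store L1 := 21  ⟶  MII  (L1)  txn=BusRdX  M[L1]=80
step 25: P1: load  L2  ⟶  SSI  (L2)  txn=BusRd+Flush  M[L2]=92

invalidations = 4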